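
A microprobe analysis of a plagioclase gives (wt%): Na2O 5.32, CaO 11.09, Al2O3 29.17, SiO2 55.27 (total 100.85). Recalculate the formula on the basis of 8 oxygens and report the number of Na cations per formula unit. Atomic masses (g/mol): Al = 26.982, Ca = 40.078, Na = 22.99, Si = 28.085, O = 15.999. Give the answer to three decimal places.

5.32 wt% Na2O ÷ 61.979 g/mol = 0.08584 mol, giving 0.17168 Na and 0.08584 O.
11.09 wt% CaO ÷ 56.077 g/mol = 0.19776 mol, giving 0.19776 Ca and 0.19776 O.
29.17 wt% Al2O3 ÷ 101.961 g/mol = 0.28609 mol, giving 0.57218 Al and 0.85827 O.
55.27 wt% SiO2 ÷ 60.083 g/mol = 0.91989 mol, giving 0.91989 Si and 1.83978 O.
Oxygen sums to 2.98165; scaling by 8/2.98165 = 2.68308 puts the formula on 8 O.
Na: 0.17168 × 2.68308 = 0.461 atoms per formula unit.

0.461 Na apfu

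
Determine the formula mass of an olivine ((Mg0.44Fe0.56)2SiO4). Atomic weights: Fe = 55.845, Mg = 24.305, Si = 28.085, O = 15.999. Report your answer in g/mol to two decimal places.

176.02 g/mol

The formula mass is the sum 0.88(24.305) + 1.12(55.845) + 1(28.085) + 4(15.999).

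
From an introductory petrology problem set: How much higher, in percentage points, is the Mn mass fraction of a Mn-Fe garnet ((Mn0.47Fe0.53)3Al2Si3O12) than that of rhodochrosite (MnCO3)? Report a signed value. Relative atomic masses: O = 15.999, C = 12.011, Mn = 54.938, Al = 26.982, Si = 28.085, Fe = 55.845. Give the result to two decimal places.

Mn in (Mn0.47Fe0.53)3Al2Si3O12: molar mass 496.463 g/mol; 1.41×54.938 = 77.463 g → 15.60 wt%.
Mn in MnCO3: molar mass 114.946 g/mol; 1×54.938 = 54.938 g → 47.79 wt%.
Difference = 15.60 − 47.79 = -32.19 percentage points.

-32.19 percentage points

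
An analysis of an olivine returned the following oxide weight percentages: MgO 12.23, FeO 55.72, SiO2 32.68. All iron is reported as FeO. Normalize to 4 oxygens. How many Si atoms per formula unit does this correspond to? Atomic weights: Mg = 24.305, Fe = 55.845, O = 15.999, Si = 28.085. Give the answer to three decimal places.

1.004 Si apfu

MgO: 12.23/40.304 = 0.30344 mol → 0.30344 mol Mg, 0.30344 mol O.
FeO: 55.72/71.844 = 0.77557 mol → 0.77557 mol Fe, 0.77557 mol O.
SiO2: 32.68/60.083 = 0.54391 mol → 0.54391 mol Si, 1.08782 mol O.
Total oxygen = 2.16683 mol. Normalization factor = 4/2.16683 = 1.84601.
Si per 4 O = 0.54391 × 1.84601 = 1.004.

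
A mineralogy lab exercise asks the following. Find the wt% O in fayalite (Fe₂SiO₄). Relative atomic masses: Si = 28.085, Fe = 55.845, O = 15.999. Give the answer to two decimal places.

31.41 mass %

Formula mass = 2*55.845 + 1*28.085 + 4*15.999 = 203.771 g/mol, of which 63.996 g is O.
So O makes up 63.996/203.771 = 0.3141 of the mass, i.e. 31.41%.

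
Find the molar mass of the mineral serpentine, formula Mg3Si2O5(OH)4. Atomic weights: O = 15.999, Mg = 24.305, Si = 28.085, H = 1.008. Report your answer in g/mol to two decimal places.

277.11 g/mol

The formula mass is the sum 3·24.305 + 2·28.085 + 9·15.999 + 4·1.008.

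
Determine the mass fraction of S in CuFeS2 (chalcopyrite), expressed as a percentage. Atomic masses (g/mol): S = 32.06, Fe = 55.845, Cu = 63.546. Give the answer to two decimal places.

M(CuFeS2) = 183.511 g/mol.
S contributes 2 × 32.06 = 64.120 g per mole.
64.120/183.511 = 0.3494 → 34.94%.

34.94 weight percent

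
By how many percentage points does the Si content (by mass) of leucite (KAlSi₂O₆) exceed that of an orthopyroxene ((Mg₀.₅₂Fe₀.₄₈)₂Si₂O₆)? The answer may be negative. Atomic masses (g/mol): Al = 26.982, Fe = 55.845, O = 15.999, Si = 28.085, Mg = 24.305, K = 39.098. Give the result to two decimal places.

1.43 percentage points

Si in KAlSi₂O₆: molar mass 218.244 g/mol; 2×28.085 = 56.170 g → 25.74 wt%.
Si in (Mg₀.₅₂Fe₀.₄₈)₂Si₂O₆: molar mass 231.052 g/mol; 2×28.085 = 56.170 g → 24.31 wt%.
Difference = 25.74 − 24.31 = 1.43 percentage points.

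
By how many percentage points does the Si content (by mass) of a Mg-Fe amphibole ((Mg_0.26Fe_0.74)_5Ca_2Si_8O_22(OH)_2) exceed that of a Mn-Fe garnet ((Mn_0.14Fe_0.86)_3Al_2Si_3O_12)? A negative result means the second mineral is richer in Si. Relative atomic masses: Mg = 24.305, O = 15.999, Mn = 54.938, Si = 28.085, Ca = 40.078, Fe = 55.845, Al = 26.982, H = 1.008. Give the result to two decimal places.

Si in (Mg_0.26Fe_0.74)_5Ca_2Si_8O_22(OH)_2: molar mass 929.051 g/mol; 8×28.085 = 224.680 g → 24.18 wt%.
Si in (Mn_0.14Fe_0.86)_3Al_2Si_3O_12: molar mass 497.361 g/mol; 3×28.085 = 84.255 g → 16.94 wt%.
Difference = 24.18 − 16.94 = 7.24 percentage points.

7.24 percentage points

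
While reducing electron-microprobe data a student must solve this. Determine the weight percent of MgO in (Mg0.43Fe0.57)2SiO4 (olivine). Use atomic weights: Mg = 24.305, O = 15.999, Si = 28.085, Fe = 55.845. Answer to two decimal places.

19.62 wt%

Molar mass of (Mg0.43Fe0.57)2SiO4 = 0.86×24.305 + 1.14×55.845 + 1×28.085 + 4×15.999 = 176.647 g/mol.
Each formula unit contains 0.86 Mg, equivalent to 0.86/1 = 0.8600 mol MgO.
M(MgO) = 1×24.305 + 1×15.999 = 40.304 g/mol.
Mass of MgO per formula unit = 0.8600 × 40.304 = 34.661 g.
MgO wt% = 34.661 / 176.647 × 100 = 19.62%.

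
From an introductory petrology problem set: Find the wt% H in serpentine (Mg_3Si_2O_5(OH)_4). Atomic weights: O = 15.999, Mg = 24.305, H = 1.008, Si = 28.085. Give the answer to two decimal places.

1.46 weight percent

M(Mg_3Si_2O_5(OH)_4) = 277.108 g/mol.
H contributes 4 × 1.008 = 4.032 g per mole.
4.032/277.108 = 0.0146 → 1.46%.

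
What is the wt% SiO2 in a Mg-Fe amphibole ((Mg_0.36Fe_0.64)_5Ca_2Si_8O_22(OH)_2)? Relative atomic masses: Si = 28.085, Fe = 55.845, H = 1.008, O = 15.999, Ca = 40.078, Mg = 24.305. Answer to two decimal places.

52.63 wt%

Molar mass of (Mg_0.36Fe_0.64)_5Ca_2Si_8O_22(OH)_2 = 1.80·24.305 + 3.20·55.845 + 2·40.078 + 8·28.085 + 24·15.999 + 2·1.008 = 913.281 g/mol.
Each formula unit contains 8 Si, equivalent to 8/1 = 8.0000 mol SiO2.
M(SiO2) = 1×28.085 + 2×15.999 = 60.083 g/mol.
Mass of SiO2 per formula unit = 8.0000 × 60.083 = 480.664 g.
SiO2 wt% = 480.664 / 913.281 × 100 = 52.63%.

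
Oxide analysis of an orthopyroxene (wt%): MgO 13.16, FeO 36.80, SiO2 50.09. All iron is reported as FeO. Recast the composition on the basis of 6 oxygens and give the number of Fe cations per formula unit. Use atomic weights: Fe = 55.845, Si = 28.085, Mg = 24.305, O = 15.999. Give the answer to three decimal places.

MgO (M=40.304): mol = 0.32652; Mg = 0.32652, O = 0.32652.
FeO (M=71.844): mol = 0.51222; Fe = 0.51222, O = 0.51222.
SiO2 (M=60.083): mol = 0.83368; Si = 0.83368, O = 1.66736.
ΣO = 2.50610; factor = 6/ΣO = 2.39416.
Fe apfu = 0.51222 × 2.39416 = 1.226.

1.226 Fe apfu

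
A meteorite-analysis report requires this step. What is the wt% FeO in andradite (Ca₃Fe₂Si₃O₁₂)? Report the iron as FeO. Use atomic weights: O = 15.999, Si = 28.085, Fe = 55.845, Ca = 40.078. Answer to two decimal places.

28.28 wt%

Molar mass of Ca₃Fe₂Si₃O₁₂ = 3·40.078 + 2·55.845 + 3·28.085 + 12·15.999 = 508.167 g/mol.
Each formula unit contains 2 Fe, equivalent to 2/1 = 2.0000 mol FeO.
M(FeO) = 1×55.845 + 1×15.999 = 71.844 g/mol.
Mass of FeO per formula unit = 2.0000 × 71.844 = 143.688 g.
FeO wt% = 143.688 / 508.167 × 100 = 28.28%.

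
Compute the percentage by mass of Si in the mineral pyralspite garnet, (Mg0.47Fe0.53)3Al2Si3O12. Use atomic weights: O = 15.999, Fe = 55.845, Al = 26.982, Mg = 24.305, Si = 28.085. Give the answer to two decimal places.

18.59 mass %

M((Mg0.47Fe0.53)3Al2Si3O12) = 453.271 g/mol.
Si contributes 3 × 28.085 = 84.255 g per mole.
84.255/453.271 = 0.1859 → 18.59%.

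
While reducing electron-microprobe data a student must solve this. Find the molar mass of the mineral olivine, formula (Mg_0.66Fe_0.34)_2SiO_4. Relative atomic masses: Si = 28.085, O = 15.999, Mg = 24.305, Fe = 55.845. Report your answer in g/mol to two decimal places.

162.14 g/mol

Mg: 1.32 × 24.305 = 32.0826
Fe: 0.68 × 55.845 = 37.9746
Si: 1 × 28.085 = 28.0850
O: 4 × 15.999 = 63.9960
Summing the contributions gives the formula mass.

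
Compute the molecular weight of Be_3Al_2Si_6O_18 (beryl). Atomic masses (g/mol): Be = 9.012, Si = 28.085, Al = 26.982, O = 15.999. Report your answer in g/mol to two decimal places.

M = 3*9.012 + 2*26.982 + 6*28.085 + 18*15.999

537.49 g/mol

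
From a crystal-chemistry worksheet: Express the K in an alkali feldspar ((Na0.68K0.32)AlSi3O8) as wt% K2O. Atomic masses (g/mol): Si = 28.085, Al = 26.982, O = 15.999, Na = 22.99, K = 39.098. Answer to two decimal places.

M((Na0.68K0.32)AlSi3O8) = 267.374 g/mol; M(K2O) = 94.195 g/mol.
Moles K2O per formula unit = 0.32 K ÷ 2 = 0.1600.
K2O fraction = (0.1600 × 94.195) / 267.374 = 15.071/267.374 = 0.0564.

5.64 wt%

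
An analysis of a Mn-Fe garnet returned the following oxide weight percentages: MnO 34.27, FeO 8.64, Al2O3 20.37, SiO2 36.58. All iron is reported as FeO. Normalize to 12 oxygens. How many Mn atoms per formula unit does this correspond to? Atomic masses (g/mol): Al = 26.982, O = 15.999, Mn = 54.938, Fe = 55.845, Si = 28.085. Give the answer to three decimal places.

MnO: 34.27/70.937 = 0.48310 mol → 0.48310 mol Mn, 0.48310 mol O.
FeO: 8.64/71.844 = 0.12026 mol → 0.12026 mol Fe, 0.12026 mol O.
Al2O3: 20.37/101.961 = 0.19978 mol → 0.39956 mol Al, 0.59934 mol O.
SiO2: 36.58/60.083 = 0.60882 mol → 0.60882 mol Si, 1.21764 mol O.
Total oxygen = 2.42034 mol. Normalization factor = 12/2.42034 = 4.95798.
Mn per 12 O = 0.48310 × 4.95798 = 2.395.

2.395 Mn apfu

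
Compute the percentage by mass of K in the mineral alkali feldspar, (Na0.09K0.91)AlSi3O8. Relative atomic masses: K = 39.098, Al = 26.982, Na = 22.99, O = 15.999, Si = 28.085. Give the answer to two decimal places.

Formula mass = 0.09×22.99 + 0.91×39.098 + 1×26.982 + 3×28.085 + 8×15.999 = 276.877 g/mol, of which 35.579 g is K.
So K makes up 35.579/276.877 = 0.1285 of the mass, i.e. 12.85%.

12.85 wt%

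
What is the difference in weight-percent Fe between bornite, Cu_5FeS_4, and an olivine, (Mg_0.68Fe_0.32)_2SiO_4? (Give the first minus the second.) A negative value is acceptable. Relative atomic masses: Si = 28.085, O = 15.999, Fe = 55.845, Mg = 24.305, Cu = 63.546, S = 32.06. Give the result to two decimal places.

-11.09 percentage points

First mineral: 55.845 g Fe in 501.815 g formula = 11.13 wt% Fe.
Second mineral: 35.741 g Fe in 160.877 g formula = 22.22 wt% Fe.
11.13% − 22.22% gives a difference of -11.09 percentage points.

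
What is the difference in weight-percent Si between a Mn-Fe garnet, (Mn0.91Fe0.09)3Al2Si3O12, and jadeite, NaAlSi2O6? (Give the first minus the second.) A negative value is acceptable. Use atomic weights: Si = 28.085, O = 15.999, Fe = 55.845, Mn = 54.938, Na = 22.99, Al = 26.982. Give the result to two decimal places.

M((Mn0.91Fe0.09)3Al2Si3O12) = 495.266 g/mol, so wt% Si = 84.255/495.266 × 100 = 17.01%.
M(NaAlSi2O6) = 202.136 g/mol, so wt% Si = 56.170/202.136 × 100 = 27.79%.
17.01 − 27.79 = -10.78 pp.

-10.78 percentage points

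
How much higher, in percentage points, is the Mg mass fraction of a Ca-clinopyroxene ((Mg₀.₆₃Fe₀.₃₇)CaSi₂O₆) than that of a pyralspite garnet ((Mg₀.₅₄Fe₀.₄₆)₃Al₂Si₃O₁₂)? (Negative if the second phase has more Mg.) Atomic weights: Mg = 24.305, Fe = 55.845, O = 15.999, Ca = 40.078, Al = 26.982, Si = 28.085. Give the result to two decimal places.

-2.11 percentage points

Mg in (Mg₀.₆₃Fe₀.₃₇)CaSi₂O₆: molar mass 228.217 g/mol; 0.63×24.305 = 15.312 g → 6.71 wt%.
Mg in (Mg₀.₅₄Fe₀.₄₆)₃Al₂Si₃O₁₂: molar mass 446.647 g/mol; 1.62×24.305 = 39.374 g → 8.82 wt%.
Difference = 6.71 − 8.82 = -2.11 percentage points.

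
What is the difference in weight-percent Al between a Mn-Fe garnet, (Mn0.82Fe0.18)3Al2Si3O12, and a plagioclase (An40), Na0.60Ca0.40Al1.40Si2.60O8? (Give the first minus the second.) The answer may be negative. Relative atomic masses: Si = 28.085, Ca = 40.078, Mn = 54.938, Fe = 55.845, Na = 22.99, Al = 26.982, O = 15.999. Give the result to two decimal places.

M((Mn0.82Fe0.18)3Al2Si3O12) = 495.511 g/mol, so wt% Al = 53.964/495.511 × 100 = 10.89%.
M(Na0.60Ca0.40Al1.40Si2.60O8) = 268.613 g/mol, so wt% Al = 37.775/268.613 × 100 = 14.06%.
10.89 − 14.06 = -3.17 pp.

-3.17 percentage points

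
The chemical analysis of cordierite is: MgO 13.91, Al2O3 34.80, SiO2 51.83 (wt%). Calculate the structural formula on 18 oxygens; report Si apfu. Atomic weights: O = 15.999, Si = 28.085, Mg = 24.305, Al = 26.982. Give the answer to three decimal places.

MgO (M=40.304): mol = 0.34513; Mg = 0.34513, O = 0.34513.
Al2O3 (M=101.961): mol = 0.34131; Al = 0.68262, O = 1.02393.
SiO2 (M=60.083): mol = 0.86264; Si = 0.86264, O = 1.72528.
ΣO = 3.09434; factor = 18/ΣO = 5.81707.
Si apfu = 0.86264 × 5.81707 = 5.018.

5.018 Si apfu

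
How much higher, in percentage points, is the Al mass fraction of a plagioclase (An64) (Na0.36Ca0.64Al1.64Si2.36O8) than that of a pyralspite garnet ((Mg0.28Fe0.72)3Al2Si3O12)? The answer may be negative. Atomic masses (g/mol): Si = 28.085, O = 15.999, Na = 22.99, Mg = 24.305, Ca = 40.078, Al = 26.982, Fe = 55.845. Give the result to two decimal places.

Al in Na0.36Ca0.64Al1.64Si2.36O8: molar mass 272.449 g/mol; 1.64×26.982 = 44.250 g → 16.24 wt%.
Al in (Mg0.28Fe0.72)3Al2Si3O12: molar mass 471.248 g/mol; 2×26.982 = 53.964 g → 11.45 wt%.
Difference = 16.24 − 11.45 = 4.79 percentage points.

4.79 percentage points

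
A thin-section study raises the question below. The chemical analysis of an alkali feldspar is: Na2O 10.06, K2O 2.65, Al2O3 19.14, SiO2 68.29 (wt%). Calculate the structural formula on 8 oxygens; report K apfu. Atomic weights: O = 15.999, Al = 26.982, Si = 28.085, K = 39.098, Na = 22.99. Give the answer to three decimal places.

0.149 K apfu

Na2O: 10.06/61.979 = 0.16231 mol → 0.32462 mol Na, 0.16231 mol O.
K2O: 2.65/94.195 = 0.02813 mol → 0.05626 mol K, 0.02813 mol O.
Al2O3: 19.14/101.961 = 0.18772 mol → 0.37544 mol Al, 0.56316 mol O.
SiO2: 68.29/60.083 = 1.13659 mol → 1.13659 mol Si, 2.27318 mol O.
Total oxygen = 3.02678 mol. Normalization factor = 8/3.02678 = 2.64307.
K per 8 O = 0.05626 × 2.64307 = 0.149.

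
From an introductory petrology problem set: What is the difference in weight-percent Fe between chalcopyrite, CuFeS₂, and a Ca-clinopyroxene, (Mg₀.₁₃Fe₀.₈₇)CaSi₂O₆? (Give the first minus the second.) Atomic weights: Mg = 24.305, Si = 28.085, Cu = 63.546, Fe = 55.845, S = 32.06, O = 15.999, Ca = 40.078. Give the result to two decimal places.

M(CuFeS₂) = 183.511 g/mol, so wt% Fe = 55.845/183.511 × 100 = 30.43%.
M((Mg₀.₁₃Fe₀.₈₇)CaSi₂O₆) = 243.987 g/mol, so wt% Fe = 48.585/243.987 × 100 = 19.91%.
30.43 − 19.91 = 10.52 pp.

10.52 percentage points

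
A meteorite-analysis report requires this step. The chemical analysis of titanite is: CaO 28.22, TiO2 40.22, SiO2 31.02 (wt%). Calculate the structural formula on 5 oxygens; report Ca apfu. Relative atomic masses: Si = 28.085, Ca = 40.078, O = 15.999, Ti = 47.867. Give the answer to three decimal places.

28.22 wt% CaO ÷ 56.077 g/mol = 0.50324 mol, giving 0.50324 Ca and 0.50324 O.
40.22 wt% TiO2 ÷ 79.865 g/mol = 0.50360 mol, giving 0.50360 Ti and 1.00720 O.
31.02 wt% SiO2 ÷ 60.083 g/mol = 0.51629 mol, giving 0.51629 Si and 1.03258 O.
Oxygen sums to 2.54302; scaling by 5/2.54302 = 1.96617 puts the formula on 5 O.
Ca: 0.50324 × 1.96617 = 0.989 atoms per formula unit.

0.989 Ca apfu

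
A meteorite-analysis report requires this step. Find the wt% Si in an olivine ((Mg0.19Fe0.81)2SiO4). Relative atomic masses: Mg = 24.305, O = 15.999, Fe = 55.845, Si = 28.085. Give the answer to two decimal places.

Molar mass of (Mg0.19Fe0.81)2SiO4: 0.38*24.305 + 1.62*55.845 + 1*28.085 + 4*15.999 = 191.786 g/mol.
Mass of Si per formula unit: 1 × 28.085 = 28.085 g.
Weight fraction Si = 28.085 / 191.786 = 0.1464.

14.64 wt%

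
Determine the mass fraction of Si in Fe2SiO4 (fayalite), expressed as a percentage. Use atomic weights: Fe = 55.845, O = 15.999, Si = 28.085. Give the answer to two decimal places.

13.78 wt%

M(Fe2SiO4) = 203.771 g/mol.
Si contributes 1 × 28.085 = 28.085 g per mole.
28.085/203.771 = 0.1378 → 13.78%.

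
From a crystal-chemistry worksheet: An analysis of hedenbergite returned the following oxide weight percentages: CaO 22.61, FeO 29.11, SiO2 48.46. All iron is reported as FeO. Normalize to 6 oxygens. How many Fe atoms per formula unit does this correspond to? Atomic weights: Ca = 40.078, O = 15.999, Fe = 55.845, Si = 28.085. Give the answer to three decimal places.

1.004 Fe apfu

CaO (M=56.077): mol = 0.40320; Ca = 0.40320, O = 0.40320.
FeO (M=71.844): mol = 0.40518; Fe = 0.40518, O = 0.40518.
SiO2 (M=60.083): mol = 0.80655; Si = 0.80655, O = 1.61310.
ΣO = 2.42148; factor = 6/ΣO = 2.47782.
Fe apfu = 0.40518 × 2.47782 = 1.004.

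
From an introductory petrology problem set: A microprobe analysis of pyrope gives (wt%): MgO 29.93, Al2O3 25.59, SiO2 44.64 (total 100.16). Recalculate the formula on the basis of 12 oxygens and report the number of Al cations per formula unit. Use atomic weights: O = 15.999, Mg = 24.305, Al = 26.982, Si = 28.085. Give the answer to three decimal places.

2.020 Al apfu

29.93 wt% MgO ÷ 40.304 g/mol = 0.74261 mol, giving 0.74261 Mg and 0.74261 O.
25.59 wt% Al2O3 ÷ 101.961 g/mol = 0.25098 mol, giving 0.50196 Al and 0.75294 O.
44.64 wt% SiO2 ÷ 60.083 g/mol = 0.74297 mol, giving 0.74297 Si and 1.48594 O.
Oxygen sums to 2.98149; scaling by 12/2.98149 = 4.02483 puts the formula on 12 O.
Al: 0.50196 × 4.02483 = 2.020 atoms per formula unit.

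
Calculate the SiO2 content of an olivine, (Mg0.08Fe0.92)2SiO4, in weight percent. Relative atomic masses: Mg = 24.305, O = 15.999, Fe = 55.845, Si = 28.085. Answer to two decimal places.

Molar mass of (Mg0.08Fe0.92)2SiO4 = 0.16*24.305 + 1.84*55.845 + 1*28.085 + 4*15.999 = 198.725 g/mol.
Each formula unit contains 1 Si, equivalent to 1/1 = 1.0000 mol SiO2.
M(SiO2) = 1×28.085 + 2×15.999 = 60.083 g/mol.
Mass of SiO2 per formula unit = 1.0000 × 60.083 = 60.083 g.
SiO2 wt% = 60.083 / 198.725 × 100 = 30.23%.

30.23 wt%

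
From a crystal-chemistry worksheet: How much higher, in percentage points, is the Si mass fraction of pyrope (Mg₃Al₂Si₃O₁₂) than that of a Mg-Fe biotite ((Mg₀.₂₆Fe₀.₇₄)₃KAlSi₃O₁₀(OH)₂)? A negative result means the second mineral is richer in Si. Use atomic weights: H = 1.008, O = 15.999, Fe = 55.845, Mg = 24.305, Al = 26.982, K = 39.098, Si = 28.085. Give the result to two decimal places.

3.61 percentage points

Si in Mg₃Al₂Si₃O₁₂: molar mass 403.122 g/mol; 3×28.085 = 84.255 g → 20.90 wt%.
Si in (Mg₀.₂₆Fe₀.₇₄)₃KAlSi₃O₁₀(OH)₂: molar mass 487.273 g/mol; 3×28.085 = 84.255 g → 17.29 wt%.
Difference = 20.90 − 17.29 = 3.61 percentage points.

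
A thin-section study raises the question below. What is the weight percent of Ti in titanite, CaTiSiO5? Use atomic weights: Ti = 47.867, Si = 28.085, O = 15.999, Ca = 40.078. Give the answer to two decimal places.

Formula mass = 1·40.078 + 1·47.867 + 1·28.085 + 5·15.999 = 196.025 g/mol, of which 47.867 g is Ti.
So Ti makes up 47.867/196.025 = 0.2442 of the mass, i.e. 24.42%.

24.42 wt%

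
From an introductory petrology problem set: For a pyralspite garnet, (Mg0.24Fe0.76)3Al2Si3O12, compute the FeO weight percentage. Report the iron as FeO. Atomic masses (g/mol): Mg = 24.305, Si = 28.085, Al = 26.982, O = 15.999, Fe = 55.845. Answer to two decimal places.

Formula mass = 475.033 g/mol.
2.28 Fe → 2.2800 mol FeO per formula unit; M(FeO) = 71.844, so FeO mass = 163.804 g.
163.804/475.033 × 100 = 34.48 wt%.

34.48 wt%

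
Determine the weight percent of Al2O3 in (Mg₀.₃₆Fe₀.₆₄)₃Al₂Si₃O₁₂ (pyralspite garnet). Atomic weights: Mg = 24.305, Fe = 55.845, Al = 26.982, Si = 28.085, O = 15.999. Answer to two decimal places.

Formula mass = 463.679 g/mol.
2 Al → 1.0000 mol Al2O3 per formula unit; M(Al2O3) = 101.961, so Al2O3 mass = 101.961 g.
101.961/463.679 × 100 = 21.99 wt%.

21.99 wt%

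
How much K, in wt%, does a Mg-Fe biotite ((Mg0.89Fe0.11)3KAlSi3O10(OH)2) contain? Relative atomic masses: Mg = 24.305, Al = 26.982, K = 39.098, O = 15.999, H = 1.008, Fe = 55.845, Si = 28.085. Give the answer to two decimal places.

Formula mass = 2.67*24.305 + 0.33*55.845 + 1*39.098 + 1*26.982 + 3*28.085 + 12*15.999 + 2*1.008 = 427.662 g/mol, of which 39.098 g is K.
So K makes up 39.098/427.662 = 0.0914 of the mass, i.e. 9.14%.

9.14 wt%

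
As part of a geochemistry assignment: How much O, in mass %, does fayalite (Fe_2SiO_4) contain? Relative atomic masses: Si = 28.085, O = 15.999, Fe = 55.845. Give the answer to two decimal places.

31.41 mass %

M(Fe_2SiO_4) = 203.771 g/mol.
O contributes 4 × 15.999 = 63.996 g per mole.
63.996/203.771 = 0.3141 → 31.41%.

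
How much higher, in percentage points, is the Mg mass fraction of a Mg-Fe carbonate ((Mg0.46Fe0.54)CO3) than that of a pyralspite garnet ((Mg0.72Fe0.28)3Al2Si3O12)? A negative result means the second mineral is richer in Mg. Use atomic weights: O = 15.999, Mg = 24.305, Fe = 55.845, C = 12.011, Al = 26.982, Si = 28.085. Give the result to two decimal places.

Mg in (Mg0.46Fe0.54)CO3: molar mass 101.345 g/mol; 0.46×24.305 = 11.180 g → 11.03 wt%.
Mg in (Mg0.72Fe0.28)3Al2Si3O12: molar mass 429.616 g/mol; 2.16×24.305 = 52.499 g → 12.22 wt%.
Difference = 11.03 − 12.22 = -1.19 percentage points.

-1.19 percentage points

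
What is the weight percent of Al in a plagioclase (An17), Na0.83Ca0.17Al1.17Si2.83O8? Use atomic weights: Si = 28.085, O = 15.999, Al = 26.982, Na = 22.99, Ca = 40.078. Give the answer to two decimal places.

11.92 mass %

Formula mass = 0.83×22.99 + 0.17×40.078 + 1.17×26.982 + 2.83×28.085 + 8×15.999 = 264.936 g/mol, of which 31.569 g is Al.
So Al makes up 31.569/264.936 = 0.1192 of the mass, i.e. 11.92%.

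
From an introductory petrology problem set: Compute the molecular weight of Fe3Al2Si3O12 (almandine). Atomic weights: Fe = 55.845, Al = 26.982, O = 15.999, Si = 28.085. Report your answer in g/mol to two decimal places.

497.74 g/mol

M = 3*55.845 + 2*26.982 + 3*28.085 + 12*15.999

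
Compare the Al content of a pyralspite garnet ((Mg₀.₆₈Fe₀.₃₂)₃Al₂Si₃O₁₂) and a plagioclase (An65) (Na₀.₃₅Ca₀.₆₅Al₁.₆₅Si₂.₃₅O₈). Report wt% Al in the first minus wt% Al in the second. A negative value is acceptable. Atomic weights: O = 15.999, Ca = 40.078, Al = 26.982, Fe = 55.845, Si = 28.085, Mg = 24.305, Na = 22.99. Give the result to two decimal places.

Al in (Mg₀.₆₈Fe₀.₃₂)₃Al₂Si₃O₁₂: molar mass 433.400 g/mol; 2×26.982 = 53.964 g → 12.45 wt%.
Al in Na₀.₃₅Ca₀.₆₅Al₁.₆₅Si₂.₃₅O₈: molar mass 272.609 g/mol; 1.65×26.982 = 44.520 g → 16.33 wt%.
Difference = 12.45 − 16.33 = -3.88 percentage points.

-3.88 percentage points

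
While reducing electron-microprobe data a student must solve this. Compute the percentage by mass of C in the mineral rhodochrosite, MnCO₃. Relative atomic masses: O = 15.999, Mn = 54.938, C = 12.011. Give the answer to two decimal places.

M(MnCO₃) = 114.946 g/mol.
C contributes 1 × 12.011 = 12.011 g per mole.
12.011/114.946 = 0.1045 → 10.45%.

10.45 weight percent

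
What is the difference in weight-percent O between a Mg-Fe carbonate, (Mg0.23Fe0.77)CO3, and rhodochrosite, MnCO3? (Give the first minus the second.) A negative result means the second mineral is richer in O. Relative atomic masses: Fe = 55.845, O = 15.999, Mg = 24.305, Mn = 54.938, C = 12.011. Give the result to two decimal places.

2.44 percentage points

O in (Mg0.23Fe0.77)CO3: molar mass 108.599 g/mol; 3×15.999 = 47.997 g → 44.20 wt%.
O in MnCO3: molar mass 114.946 g/mol; 3×15.999 = 47.997 g → 41.76 wt%.
Difference = 44.20 − 41.76 = 2.44 percentage points.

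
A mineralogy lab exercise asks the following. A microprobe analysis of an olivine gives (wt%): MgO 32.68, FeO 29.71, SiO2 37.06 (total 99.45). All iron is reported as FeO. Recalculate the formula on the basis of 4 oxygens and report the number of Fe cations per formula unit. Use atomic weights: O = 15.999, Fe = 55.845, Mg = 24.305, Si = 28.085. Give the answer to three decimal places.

0.673 Fe apfu

MgO: 32.68/40.304 = 0.81084 mol → 0.81084 mol Mg, 0.81084 mol O.
FeO: 29.71/71.844 = 0.41353 mol → 0.41353 mol Fe, 0.41353 mol O.
SiO2: 37.06/60.083 = 0.61681 mol → 0.61681 mol Si, 1.23362 mol O.
Total oxygen = 2.45799 mol. Normalization factor = 4/2.45799 = 1.62735.
Fe per 4 O = 0.41353 × 1.62735 = 0.673.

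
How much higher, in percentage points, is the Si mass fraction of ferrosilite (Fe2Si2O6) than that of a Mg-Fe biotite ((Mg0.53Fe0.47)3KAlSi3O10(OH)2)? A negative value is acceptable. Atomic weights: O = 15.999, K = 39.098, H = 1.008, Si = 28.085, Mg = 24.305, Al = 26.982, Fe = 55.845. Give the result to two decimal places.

3.04 percentage points

Si in Fe2Si2O6: molar mass 263.854 g/mol; 2×28.085 = 56.170 g → 21.29 wt%.
Si in (Mg0.53Fe0.47)3KAlSi3O10(OH)2: molar mass 461.725 g/mol; 3×28.085 = 84.255 g → 18.25 wt%.
Difference = 21.29 − 18.25 = 3.04 percentage points.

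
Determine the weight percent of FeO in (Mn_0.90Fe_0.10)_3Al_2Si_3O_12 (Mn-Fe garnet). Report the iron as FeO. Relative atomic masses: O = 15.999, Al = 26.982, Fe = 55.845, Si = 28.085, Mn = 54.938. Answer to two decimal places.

4.35 wt%

M((Mn_0.90Fe_0.10)_3Al_2Si_3O_12) = 495.293 g/mol; M(FeO) = 71.844 g/mol.
Moles FeO per formula unit = 0.30 Fe ÷ 1 = 0.3000.
FeO fraction = (0.3000 × 71.844) / 495.293 = 21.553/495.293 = 0.0435.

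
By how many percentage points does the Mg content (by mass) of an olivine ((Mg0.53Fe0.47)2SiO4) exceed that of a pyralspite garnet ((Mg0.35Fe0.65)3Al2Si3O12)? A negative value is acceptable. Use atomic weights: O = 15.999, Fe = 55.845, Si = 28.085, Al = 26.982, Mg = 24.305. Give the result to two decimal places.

9.63 percentage points

Mg in (Mg0.53Fe0.47)2SiO4: molar mass 170.339 g/mol; 1.06×24.305 = 25.763 g → 15.12 wt%.
Mg in (Mg0.35Fe0.65)3Al2Si3O12: molar mass 464.625 g/mol; 1.05×24.305 = 25.520 g → 5.49 wt%.
Difference = 15.12 − 5.49 = 9.63 percentage points.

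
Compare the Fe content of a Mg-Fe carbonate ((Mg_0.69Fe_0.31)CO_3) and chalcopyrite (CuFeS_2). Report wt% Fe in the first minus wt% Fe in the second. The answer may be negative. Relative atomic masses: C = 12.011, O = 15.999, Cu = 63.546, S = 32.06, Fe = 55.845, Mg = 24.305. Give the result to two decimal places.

Fe in (Mg_0.69Fe_0.31)CO_3: molar mass 94.090 g/mol; 0.31×55.845 = 17.312 g → 18.40 wt%.
Fe in CuFeS_2: molar mass 183.511 g/mol; 1×55.845 = 55.845 g → 30.43 wt%.
Difference = 18.40 − 30.43 = -12.03 percentage points.

-12.03 percentage points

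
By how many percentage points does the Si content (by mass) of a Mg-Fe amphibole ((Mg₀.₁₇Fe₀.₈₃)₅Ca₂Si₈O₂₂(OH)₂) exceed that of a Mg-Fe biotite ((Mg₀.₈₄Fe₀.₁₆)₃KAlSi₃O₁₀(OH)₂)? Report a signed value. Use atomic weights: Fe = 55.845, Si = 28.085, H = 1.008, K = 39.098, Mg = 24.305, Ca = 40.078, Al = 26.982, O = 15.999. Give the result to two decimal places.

4.33 percentage points

First mineral: 224.680 g Si in 943.244 g formula = 23.82 wt% Si.
Second mineral: 84.255 g Si in 432.393 g formula = 19.49 wt% Si.
23.82% − 19.49% gives a difference of 4.33 percentage points.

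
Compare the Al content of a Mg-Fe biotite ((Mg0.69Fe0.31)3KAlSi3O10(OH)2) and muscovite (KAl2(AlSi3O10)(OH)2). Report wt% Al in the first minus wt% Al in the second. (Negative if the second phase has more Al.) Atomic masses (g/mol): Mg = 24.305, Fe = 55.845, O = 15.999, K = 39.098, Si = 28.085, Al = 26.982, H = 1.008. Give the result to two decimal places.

-14.28 percentage points

Al in (Mg0.69Fe0.31)3KAlSi3O10(OH)2: molar mass 446.586 g/mol; 1×26.982 = 26.982 g → 6.04 wt%.
Al in KAl2(AlSi3O10)(OH)2: molar mass 398.303 g/mol; 3×26.982 = 80.946 g → 20.32 wt%.
Difference = 6.04 − 20.32 = -14.28 percentage points.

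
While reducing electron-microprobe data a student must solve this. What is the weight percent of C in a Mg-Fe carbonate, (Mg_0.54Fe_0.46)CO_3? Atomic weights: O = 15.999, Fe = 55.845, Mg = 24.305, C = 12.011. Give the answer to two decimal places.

Molar mass of (Mg_0.54Fe_0.46)CO_3: 0.54×24.305 + 0.46×55.845 + 1×12.011 + 3×15.999 = 98.821 g/mol.
Mass of C per formula unit: 1 × 12.011 = 12.011 g.
Weight fraction C = 12.011 / 98.821 = 0.1215.

12.15 weight percent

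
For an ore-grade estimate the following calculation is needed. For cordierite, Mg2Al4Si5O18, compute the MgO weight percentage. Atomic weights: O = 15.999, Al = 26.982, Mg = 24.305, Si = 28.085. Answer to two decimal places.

13.78 wt%

Molar mass of Mg2Al4Si5O18 = 2×24.305 + 4×26.982 + 5×28.085 + 18×15.999 = 584.945 g/mol.
Each formula unit contains 2 Mg, equivalent to 2/1 = 2.0000 mol MgO.
M(MgO) = 1×24.305 + 1×15.999 = 40.304 g/mol.
Mass of MgO per formula unit = 2.0000 × 40.304 = 80.608 g.
MgO wt% = 80.608 / 584.945 × 100 = 13.78%.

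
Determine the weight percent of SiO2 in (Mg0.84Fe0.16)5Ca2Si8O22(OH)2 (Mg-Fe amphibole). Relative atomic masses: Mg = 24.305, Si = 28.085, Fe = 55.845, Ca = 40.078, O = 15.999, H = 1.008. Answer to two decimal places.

57.39 wt%

M((Mg0.84Fe0.16)5Ca2Si8O22(OH)2) = 837.585 g/mol; M(SiO2) = 60.083 g/mol.
Moles SiO2 per formula unit = 8 Si ÷ 1 = 8.0000.
SiO2 fraction = (8.0000 × 60.083) / 837.585 = 480.664/837.585 = 0.5739.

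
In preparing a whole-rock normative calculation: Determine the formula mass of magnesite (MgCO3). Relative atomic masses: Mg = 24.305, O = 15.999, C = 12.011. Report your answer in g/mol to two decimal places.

M = 1(24.305) + 1(12.011) + 3(15.999)

84.31 g/mol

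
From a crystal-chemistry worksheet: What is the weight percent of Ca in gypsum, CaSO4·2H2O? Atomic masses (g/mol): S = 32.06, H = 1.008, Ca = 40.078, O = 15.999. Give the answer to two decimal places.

Molar mass of CaSO4·2H2O: 1·40.078 + 1·32.06 + 6·15.999 + 4·1.008 = 172.164 g/mol.
Mass of Ca per formula unit: 1 × 40.078 = 40.078 g.
Weight fraction Ca = 40.078 / 172.164 = 0.2328.

23.28 mass %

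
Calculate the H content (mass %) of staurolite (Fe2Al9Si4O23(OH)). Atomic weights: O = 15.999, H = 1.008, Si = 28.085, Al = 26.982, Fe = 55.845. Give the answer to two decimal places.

Formula mass = 2×55.845 + 9×26.982 + 4×28.085 + 24×15.999 + 1×1.008 = 851.852 g/mol, of which 1.008 g is H.
So H makes up 1.008/851.852 = 0.0012 of the mass, i.e. 0.12%.

0.12 mass %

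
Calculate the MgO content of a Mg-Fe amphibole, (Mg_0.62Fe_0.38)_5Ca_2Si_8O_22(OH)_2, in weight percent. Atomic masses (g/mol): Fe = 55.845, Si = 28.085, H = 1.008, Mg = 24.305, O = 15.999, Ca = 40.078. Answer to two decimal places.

Molar mass of (Mg_0.62Fe_0.38)_5Ca_2Si_8O_22(OH)_2 = 3.10·24.305 + 1.90·55.845 + 2·40.078 + 8·28.085 + 24·15.999 + 2·1.008 = 872.279 g/mol.
Each formula unit contains 3.10 Mg, equivalent to 3.10/1 = 3.1000 mol MgO.
M(MgO) = 1×24.305 + 1×15.999 = 40.304 g/mol.
Mass of MgO per formula unit = 3.1000 × 40.304 = 124.942 g.
MgO wt% = 124.942 / 872.279 × 100 = 14.32%.

14.32 wt%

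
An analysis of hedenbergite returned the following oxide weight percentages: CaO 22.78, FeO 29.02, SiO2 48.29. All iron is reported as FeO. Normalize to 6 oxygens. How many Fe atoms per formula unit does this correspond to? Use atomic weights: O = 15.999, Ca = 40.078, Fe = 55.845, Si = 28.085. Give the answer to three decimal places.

CaO (M=56.077): mol = 0.40623; Ca = 0.40623, O = 0.40623.
FeO (M=71.844): mol = 0.40393; Fe = 0.40393, O = 0.40393.
SiO2 (M=60.083): mol = 0.80372; Si = 0.80372, O = 1.60744.
ΣO = 2.41760; factor = 6/ΣO = 2.48180.
Fe apfu = 0.40393 × 2.48180 = 1.002.

1.002 Fe apfu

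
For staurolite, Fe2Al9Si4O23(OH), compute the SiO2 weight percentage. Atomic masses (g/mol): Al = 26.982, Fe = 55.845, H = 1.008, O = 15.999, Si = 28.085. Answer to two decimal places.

28.21 wt%

Molar mass of Fe2Al9Si4O23(OH) = 2*55.845 + 9*26.982 + 4*28.085 + 24*15.999 + 1*1.008 = 851.852 g/mol.
Each formula unit contains 4 Si, equivalent to 4/1 = 4.0000 mol SiO2.
M(SiO2) = 1×28.085 + 2×15.999 = 60.083 g/mol.
Mass of SiO2 per formula unit = 4.0000 × 60.083 = 240.332 g.
SiO2 wt% = 240.332 / 851.852 × 100 = 28.21%.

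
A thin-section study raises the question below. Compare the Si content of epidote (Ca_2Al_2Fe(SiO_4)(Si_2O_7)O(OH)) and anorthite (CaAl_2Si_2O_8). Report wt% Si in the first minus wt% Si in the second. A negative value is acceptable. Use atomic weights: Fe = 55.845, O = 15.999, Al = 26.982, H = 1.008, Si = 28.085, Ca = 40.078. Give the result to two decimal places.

Si in Ca_2Al_2Fe(SiO_4)(Si_2O_7)O(OH): molar mass 483.215 g/mol; 3×28.085 = 84.255 g → 17.44 wt%.
Si in CaAl_2Si_2O_8: molar mass 278.204 g/mol; 2×28.085 = 56.170 g → 20.19 wt%.
Difference = 17.44 − 20.19 = -2.75 percentage points.

-2.75 percentage points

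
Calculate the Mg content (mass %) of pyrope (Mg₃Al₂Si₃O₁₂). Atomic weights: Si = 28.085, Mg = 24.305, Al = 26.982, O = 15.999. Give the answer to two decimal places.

18.09 mass %

Molar mass of Mg₃Al₂Si₃O₁₂: 3×24.305 + 2×26.982 + 3×28.085 + 12×15.999 = 403.122 g/mol.
Mass of Mg per formula unit: 3 × 24.305 = 72.915 g.
Weight fraction Mg = 72.915 / 403.122 = 0.1809.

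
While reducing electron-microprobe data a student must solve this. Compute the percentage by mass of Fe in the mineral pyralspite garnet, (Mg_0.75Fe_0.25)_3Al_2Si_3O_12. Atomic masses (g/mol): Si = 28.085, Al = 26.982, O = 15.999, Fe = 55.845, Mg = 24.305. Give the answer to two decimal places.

9.81 wt%

Formula mass = 2.25·24.305 + 0.75·55.845 + 2·26.982 + 3·28.085 + 12·15.999 = 426.777 g/mol, of which 41.884 g is Fe.
So Fe makes up 41.884/426.777 = 0.0981 of the mass, i.e. 9.81%.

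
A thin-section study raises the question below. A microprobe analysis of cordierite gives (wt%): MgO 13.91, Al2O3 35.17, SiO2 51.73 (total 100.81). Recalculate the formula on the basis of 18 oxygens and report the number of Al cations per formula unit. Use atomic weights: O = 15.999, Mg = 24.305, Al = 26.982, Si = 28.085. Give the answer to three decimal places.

MgO (M=40.304): mol = 0.34513; Mg = 0.34513, O = 0.34513.
Al2O3 (M=101.961): mol = 0.34494; Al = 0.68988, O = 1.03482.
SiO2 (M=60.083): mol = 0.86098; Si = 0.86098, O = 1.72196.
ΣO = 3.10191; factor = 18/ΣO = 5.80288.
Al apfu = 0.68988 × 5.80288 = 4.003.

4.003 Al apfu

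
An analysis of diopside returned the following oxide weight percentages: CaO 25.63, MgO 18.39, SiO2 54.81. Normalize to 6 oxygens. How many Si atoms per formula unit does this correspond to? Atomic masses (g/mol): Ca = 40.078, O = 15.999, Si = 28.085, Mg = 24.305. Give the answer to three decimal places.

CaO (M=56.077): mol = 0.45705; Ca = 0.45705, O = 0.45705.
MgO (M=40.304): mol = 0.45628; Mg = 0.45628, O = 0.45628.
SiO2 (M=60.083): mol = 0.91224; Si = 0.91224, O = 1.82448.
ΣO = 2.73781; factor = 6/ΣO = 2.19153.
Si apfu = 0.91224 × 2.19153 = 1.999.

1.999 Si apfu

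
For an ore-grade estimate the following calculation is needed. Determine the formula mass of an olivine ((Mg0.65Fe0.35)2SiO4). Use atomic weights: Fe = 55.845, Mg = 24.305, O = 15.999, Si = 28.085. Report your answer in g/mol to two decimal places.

162.77 g/mol

The formula mass is the sum 1.30(24.305) + 0.70(55.845) + 1(28.085) + 4(15.999).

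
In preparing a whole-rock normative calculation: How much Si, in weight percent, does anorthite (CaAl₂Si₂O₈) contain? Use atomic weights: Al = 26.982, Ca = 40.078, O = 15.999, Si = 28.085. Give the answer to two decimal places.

Formula mass = 1×40.078 + 2×26.982 + 2×28.085 + 8×15.999 = 278.204 g/mol, of which 56.170 g is Si.
So Si makes up 56.170/278.204 = 0.2019 of the mass, i.e. 20.19%.

20.19 weight percent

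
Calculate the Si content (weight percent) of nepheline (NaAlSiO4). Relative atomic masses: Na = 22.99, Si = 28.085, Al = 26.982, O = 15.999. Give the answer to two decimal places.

Formula mass = 1×22.99 + 1×26.982 + 1×28.085 + 4×15.999 = 142.053 g/mol, of which 28.085 g is Si.
So Si makes up 28.085/142.053 = 0.1977 of the mass, i.e. 19.77%.

19.77 weight percent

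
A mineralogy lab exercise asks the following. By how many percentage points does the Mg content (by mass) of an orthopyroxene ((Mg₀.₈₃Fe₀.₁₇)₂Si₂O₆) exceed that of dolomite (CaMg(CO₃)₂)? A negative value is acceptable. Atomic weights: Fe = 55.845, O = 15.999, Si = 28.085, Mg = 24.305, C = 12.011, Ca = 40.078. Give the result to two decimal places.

M((Mg₀.₈₃Fe₀.₁₇)₂Si₂O₆) = 211.498 g/mol, so wt% Mg = 40.346/211.498 × 100 = 19.08%.
M(CaMg(CO₃)₂) = 184.399 g/mol, so wt% Mg = 24.305/184.399 × 100 = 13.18%.
19.08 − 13.18 = 5.90 pp.

5.90 percentage points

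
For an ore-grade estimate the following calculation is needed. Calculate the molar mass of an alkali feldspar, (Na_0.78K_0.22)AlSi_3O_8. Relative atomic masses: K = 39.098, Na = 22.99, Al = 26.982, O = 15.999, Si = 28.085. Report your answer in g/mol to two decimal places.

265.76 g/mol

Na: 0.78 × 22.99 = 17.9322
K: 0.22 × 39.098 = 8.6016
Al: 1 × 26.982 = 26.9820
Si: 3 × 28.085 = 84.2550
O: 8 × 15.999 = 127.9920
Summing the contributions gives the formula mass.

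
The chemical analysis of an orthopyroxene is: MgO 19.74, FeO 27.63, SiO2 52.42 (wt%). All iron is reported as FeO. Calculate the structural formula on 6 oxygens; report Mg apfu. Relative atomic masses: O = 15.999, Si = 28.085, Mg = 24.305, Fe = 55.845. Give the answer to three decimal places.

19.74 wt% MgO ÷ 40.304 g/mol = 0.48978 mol, giving 0.48978 Mg and 0.48978 O.
27.63 wt% FeO ÷ 71.844 g/mol = 0.38458 mol, giving 0.38458 Fe and 0.38458 O.
52.42 wt% SiO2 ÷ 60.083 g/mol = 0.87246 mol, giving 0.87246 Si and 1.74492 O.
Oxygen sums to 2.61928; scaling by 6/2.61928 = 2.29071 puts the formula on 6 O.
Mg: 0.48978 × 2.29071 = 1.122 atoms per formula unit.

1.122 Mg apfu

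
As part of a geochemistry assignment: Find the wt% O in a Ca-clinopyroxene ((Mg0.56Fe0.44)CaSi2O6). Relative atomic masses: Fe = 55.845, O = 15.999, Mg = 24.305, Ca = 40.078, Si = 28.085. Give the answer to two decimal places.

41.66 wt%

M((Mg0.56Fe0.44)CaSi2O6) = 230.425 g/mol.
O contributes 6 × 15.999 = 95.994 g per mole.
95.994/230.425 = 0.4166 → 41.66%.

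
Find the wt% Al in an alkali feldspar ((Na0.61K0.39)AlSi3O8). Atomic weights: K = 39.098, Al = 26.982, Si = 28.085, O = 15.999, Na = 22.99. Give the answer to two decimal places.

M((Na0.61K0.39)AlSi3O8) = 268.501 g/mol.
Al contributes 1 × 26.982 = 26.982 g per mole.
26.982/268.501 = 0.1005 → 10.05%.

10.05 wt%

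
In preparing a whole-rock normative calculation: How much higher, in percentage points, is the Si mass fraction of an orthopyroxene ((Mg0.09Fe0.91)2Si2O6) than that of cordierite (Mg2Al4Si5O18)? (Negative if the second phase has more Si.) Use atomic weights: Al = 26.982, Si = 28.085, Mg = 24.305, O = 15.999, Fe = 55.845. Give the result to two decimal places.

-2.25 percentage points

M((Mg0.09Fe0.91)2Si2O6) = 258.177 g/mol, so wt% Si = 56.170/258.177 × 100 = 21.76%.
M(Mg2Al4Si5O18) = 584.945 g/mol, so wt% Si = 140.425/584.945 × 100 = 24.01%.
21.76 − 24.01 = -2.25 pp.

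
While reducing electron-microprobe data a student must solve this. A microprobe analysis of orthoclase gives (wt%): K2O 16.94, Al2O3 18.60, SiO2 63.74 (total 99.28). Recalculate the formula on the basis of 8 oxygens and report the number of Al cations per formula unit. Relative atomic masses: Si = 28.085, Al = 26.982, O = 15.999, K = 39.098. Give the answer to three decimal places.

1.025 Al apfu

K2O: 16.94/94.195 = 0.17984 mol → 0.35968 mol K, 0.17984 mol O.
Al2O3: 18.60/101.961 = 0.18242 mol → 0.36484 mol Al, 0.54726 mol O.
SiO2: 63.74/60.083 = 1.06087 mol → 1.06087 mol Si, 2.12174 mol O.
Total oxygen = 2.84884 mol. Normalization factor = 8/2.84884 = 2.80816.
Al per 8 O = 0.36484 × 2.80816 = 1.025.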